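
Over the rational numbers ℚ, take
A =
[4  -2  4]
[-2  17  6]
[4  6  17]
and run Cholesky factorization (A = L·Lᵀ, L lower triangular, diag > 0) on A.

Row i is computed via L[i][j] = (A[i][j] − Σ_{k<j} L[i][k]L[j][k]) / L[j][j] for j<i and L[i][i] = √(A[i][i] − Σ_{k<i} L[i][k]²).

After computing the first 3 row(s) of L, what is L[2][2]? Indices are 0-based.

L[2][2] = 3

Step 1: L[0][0] = √(4) = 2.
  L[1][0] = (-2) / L[0][0] = -1.
Step 2: L[1][1] = √(16) = 4.
  L[2][0] = (4) / L[0][0] = 2.
  L[2][1] = (8) / L[1][1] = 2.
Step 3: L[2][2] = √(9) = 3.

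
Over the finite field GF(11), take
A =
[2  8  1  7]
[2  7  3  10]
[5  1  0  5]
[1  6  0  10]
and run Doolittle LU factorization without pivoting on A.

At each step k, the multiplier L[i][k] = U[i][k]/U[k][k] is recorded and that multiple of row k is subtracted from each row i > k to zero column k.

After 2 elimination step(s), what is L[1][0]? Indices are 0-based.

L[1][0] = 1

k=0: U[0][0]=2
  eliminate (1,0): mult=1, new row 1: (0, 10, 2, 3); set L[1][0]=1
  eliminate (2,0): mult=8, new row 2: (0, 3, 3, 4); set L[2][0]=8
  eliminate (3,0): mult=6, new row 3: (0, 2, 5, 1); set L[3][0]=6
k=1: U[1][1]=10
  eliminate (2,1): mult=8, new row 2: (0, 0, 9, 2); set L[2][1]=8
  eliminate (3,1): mult=9, new row 3: (0, 0, 9, 7); set L[3][1]=9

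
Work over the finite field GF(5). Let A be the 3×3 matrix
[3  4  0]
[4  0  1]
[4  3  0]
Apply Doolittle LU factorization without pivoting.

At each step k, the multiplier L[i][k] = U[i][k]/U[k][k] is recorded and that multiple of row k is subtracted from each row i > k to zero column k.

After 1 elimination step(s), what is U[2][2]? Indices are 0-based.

U[2][2] = 0

[col 0] pivot 3
  R1 -= 3*R0 → (0, 3, 1)  (L[1][0] := 3)
  R2 -= 3*R0 → (0, 1, 0)  (L[2][0] := 3)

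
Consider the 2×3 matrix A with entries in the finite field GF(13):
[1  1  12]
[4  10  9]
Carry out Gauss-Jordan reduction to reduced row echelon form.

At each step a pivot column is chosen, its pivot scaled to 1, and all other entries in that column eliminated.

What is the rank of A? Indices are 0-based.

rank = 2

step 1: normalize row 0 (÷1) = (1, 1, 12)
  row 1: subtract 4×row0 = (0, 6, 0)
step 2: normalize row 1 (÷6) = (0, 1, 0)
  row 0: subtract 1×row1 = (1, 0, 12)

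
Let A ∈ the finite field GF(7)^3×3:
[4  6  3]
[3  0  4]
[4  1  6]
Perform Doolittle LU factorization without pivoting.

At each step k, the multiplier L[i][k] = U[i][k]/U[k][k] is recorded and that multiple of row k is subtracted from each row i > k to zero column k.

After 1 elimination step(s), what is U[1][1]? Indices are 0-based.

k=0: U[0][0]=4
  eliminate (1,0): mult=6, new row 1: (0, 6, 0); set L[1][0]=6
  eliminate (2,0): mult=1, new row 2: (0, 2, 3); set L[2][0]=1

U[1][1] = 6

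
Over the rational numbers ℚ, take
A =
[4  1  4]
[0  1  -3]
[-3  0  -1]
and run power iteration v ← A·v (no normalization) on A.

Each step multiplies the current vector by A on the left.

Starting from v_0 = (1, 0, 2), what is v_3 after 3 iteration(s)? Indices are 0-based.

v_3 = (-27, 102, -35)

v_0 = (1, 0, 2).
v_1 = A·v_0 = (12, -6, -5).
v_2 = A·v_1 = (22, 9, -31).
v_3 = A·v_2 = (-27, 102, -35).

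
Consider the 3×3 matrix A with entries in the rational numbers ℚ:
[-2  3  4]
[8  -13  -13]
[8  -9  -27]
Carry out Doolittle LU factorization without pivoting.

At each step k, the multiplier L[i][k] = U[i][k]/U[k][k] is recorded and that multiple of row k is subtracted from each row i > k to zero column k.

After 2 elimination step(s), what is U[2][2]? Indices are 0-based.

[col 0] pivot -2
  R1 -= -4*R0 → (0, -1, 3)  (L[1][0] := -4)
  R2 -= -4*R0 → (0, 3, -11)  (L[2][0] := -4)
[col 1] pivot -1
  R2 -= -3*R1 → (0, 0, -2)  (L[2][1] := -3)

U[2][2] = -2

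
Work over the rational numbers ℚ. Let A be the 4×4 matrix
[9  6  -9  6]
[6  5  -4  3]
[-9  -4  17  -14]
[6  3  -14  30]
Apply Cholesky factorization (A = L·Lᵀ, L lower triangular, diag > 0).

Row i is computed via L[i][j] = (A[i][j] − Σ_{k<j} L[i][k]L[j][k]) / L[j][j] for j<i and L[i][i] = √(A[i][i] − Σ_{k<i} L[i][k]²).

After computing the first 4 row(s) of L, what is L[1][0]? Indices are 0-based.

Step 1: L[0][0] = √(9) = 3.
  L[1][0] = (6) / L[0][0] = 2.
Step 2: L[1][1] = √(1) = 1.
  L[2][0] = (-9) / L[0][0] = -3.
  L[2][1] = (2) / L[1][1] = 2.
Step 3: L[2][2] = √(4) = 2.
  L[3][0] = (6) / L[0][0] = 2.
  L[3][1] = (-1) / L[1][1] = -1.
  L[3][2] = (-6) / L[2][2] = -3.
Step 4: L[3][3] = √(16) = 4.

L[1][0] = 2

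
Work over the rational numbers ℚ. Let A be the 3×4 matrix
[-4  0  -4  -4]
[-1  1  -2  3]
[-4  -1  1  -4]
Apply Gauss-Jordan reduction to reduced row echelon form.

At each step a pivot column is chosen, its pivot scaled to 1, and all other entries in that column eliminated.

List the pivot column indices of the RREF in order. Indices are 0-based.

pivot columns: 0, 1, 2

[1] R0 /= -4  ⇒  (1, 0, 1, 1)
     R1 -= -1·R0  ⇒  (0, 1, -1, 4)
     R2 -= -4·R0  ⇒  (0, -1, 5, 0)
[2] R1 /= 1  ⇒  (0, 1, -1, 4)
     R2 -= -1·R1  ⇒  (0, 0, 4, 4)
[3] R2 /= 4  ⇒  (0, 0, 1, 1)
     R0 -= 1·R2  ⇒  (1, 0, 0, 0)
     R1 -= -1·R2  ⇒  (0, 1, 0, 5)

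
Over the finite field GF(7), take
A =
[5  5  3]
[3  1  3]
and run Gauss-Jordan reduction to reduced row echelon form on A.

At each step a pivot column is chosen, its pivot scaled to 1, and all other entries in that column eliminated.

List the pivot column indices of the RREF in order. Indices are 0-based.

[1] R0 /= 5  ⇒  (1, 1, 2)
     R1 -= 3·R0  ⇒  (0, 5, 4)
[2] R1 /= 5  ⇒  (0, 1, 5)
     R0 -= 1·R1  ⇒  (1, 0, 4)

pivot columns: 0, 1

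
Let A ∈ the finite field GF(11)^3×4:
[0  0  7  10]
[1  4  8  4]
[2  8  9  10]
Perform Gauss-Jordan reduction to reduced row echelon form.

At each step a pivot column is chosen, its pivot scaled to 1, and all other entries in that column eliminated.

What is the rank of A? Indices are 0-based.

step 1: exchange rows 0,1
step 1: normalize row 0 (÷1) = (1, 4, 8, 4)
  row 2: subtract 2×row0 = (0, 0, 4, 2)
skip col 1 (zero from row 1)
step 2: normalize row 1 (÷7) = (0, 0, 1, 3)
  row 0: subtract 8×row1 = (1, 4, 0, 2)
  row 2: subtract 4×row1 = (0, 0, 0, 1)
step 3: normalize row 2 (÷1) = (0, 0, 0, 1)
  row 0: subtract 2×row2 = (1, 4, 0, 0)
  row 1: subtract 3×row2 = (0, 0, 1, 0)

rank = 3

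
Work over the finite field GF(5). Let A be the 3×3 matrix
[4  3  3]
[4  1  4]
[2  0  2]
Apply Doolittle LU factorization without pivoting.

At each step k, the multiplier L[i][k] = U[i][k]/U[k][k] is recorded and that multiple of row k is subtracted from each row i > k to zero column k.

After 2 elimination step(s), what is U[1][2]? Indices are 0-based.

U[1][2] = 1

Step 1: pivot at (0,0) is 4.
  row1 ← row1 − (1)·row0  ⇒  L[1][0]=1, U row1=(0, 3, 1)
  row2 ← row2 − (3)·row0  ⇒  L[2][0]=3, U row2=(0, 1, 3)
Step 2: pivot at (1,1) is 3.
  row2 ← row2 − (2)·row1  ⇒  L[2][1]=2, U row2=(0, 0, 1)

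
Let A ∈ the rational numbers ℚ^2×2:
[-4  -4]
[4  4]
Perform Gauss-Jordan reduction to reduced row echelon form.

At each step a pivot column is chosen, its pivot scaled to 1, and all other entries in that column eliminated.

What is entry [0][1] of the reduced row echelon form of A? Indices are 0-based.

M[0][1] = 1

[1] R0 /= -4  ⇒  (1, 1)
     R1 -= 4·R0  ⇒  (0, 0)
column 1 empty below row 1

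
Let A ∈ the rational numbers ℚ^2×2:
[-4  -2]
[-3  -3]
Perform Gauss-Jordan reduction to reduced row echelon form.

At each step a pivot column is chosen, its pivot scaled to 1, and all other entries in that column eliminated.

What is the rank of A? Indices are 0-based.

rank = 2

step 1: normalize row 0 (÷-4) = (1, 1/2)
  row 1: subtract -3×row0 = (0, -3/2)
step 2: normalize row 1 (÷-3/2) = (0, 1)
  row 0: subtract 1/2×row1 = (1, 0)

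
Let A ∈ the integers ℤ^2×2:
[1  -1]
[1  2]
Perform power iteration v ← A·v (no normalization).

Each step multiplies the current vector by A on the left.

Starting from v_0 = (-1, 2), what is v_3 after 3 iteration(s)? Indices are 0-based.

v_3 = (-9, 0)

v_0 = (-1, 2).
v_1 = A·v_0 = (-3, 3).
v_2 = A·v_1 = (-6, 3).
v_3 = A·v_2 = (-9, 0).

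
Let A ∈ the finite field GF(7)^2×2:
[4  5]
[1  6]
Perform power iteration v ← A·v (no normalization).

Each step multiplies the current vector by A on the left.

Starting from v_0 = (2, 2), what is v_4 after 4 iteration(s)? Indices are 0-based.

v_4 = (4, 2)

v_0 = (2, 2).
v_1 = A·v_0 = (4, 0).
v_2 = A·v_1 = (2, 4).
v_3 = A·v_2 = (0, 5).
v_4 = A·v_3 = (4, 2).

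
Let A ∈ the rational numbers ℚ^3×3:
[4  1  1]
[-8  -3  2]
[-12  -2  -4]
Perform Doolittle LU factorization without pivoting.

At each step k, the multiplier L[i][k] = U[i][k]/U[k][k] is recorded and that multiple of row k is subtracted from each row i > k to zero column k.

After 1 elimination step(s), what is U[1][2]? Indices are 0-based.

Step 1: pivot at (0,0) is 4.
  row1 ← row1 − (-2)·row0  ⇒  L[1][0]=-2, U row1=(0, -1, 4)
  row2 ← row2 − (-3)·row0  ⇒  L[2][0]=-3, U row2=(0, 1, -1)

U[1][2] = 4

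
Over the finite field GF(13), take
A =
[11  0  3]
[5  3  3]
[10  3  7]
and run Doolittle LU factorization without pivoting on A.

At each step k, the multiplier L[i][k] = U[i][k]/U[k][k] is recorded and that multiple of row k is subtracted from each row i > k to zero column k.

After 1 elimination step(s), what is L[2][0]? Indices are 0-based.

L[2][0] = 8

[col 0] pivot 11
  R1 -= 4*R0 → (0, 3, 4)  (L[1][0] := 4)
  R2 -= 8*R0 → (0, 3, 9)  (L[2][0] := 8)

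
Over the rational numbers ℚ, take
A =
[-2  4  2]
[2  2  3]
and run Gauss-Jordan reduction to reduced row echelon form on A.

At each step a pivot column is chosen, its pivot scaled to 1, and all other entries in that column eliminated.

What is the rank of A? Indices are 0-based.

pivot(0,0)=-2: scale R0 → (1, -2, -1)
  clear (1,0): R1 −= (2)R0 → (0, 6, 5)
pivot(1,1)=6: scale R1 → (0, 1, 5/6)
  clear (0,1): R0 −= (-2)R1 → (1, 0, 2/3)

rank = 2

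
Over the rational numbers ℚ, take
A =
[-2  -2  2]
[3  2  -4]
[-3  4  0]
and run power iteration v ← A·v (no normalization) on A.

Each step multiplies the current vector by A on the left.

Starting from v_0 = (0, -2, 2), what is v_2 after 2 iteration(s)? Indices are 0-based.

v_0 = (0, -2, 2).
v_1 = A·v_0 = (8, -12, -8).
v_2 = A·v_1 = (-8, 32, -72).

v_2 = (-8, 32, -72)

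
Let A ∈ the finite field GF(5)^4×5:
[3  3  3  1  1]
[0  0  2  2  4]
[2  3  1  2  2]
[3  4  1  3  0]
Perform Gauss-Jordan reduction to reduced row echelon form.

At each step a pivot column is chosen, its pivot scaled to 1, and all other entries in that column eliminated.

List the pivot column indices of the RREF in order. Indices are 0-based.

pivot columns: 0, 1, 2, 4

pivot(0,0)=3: scale R0 → (1, 1, 1, 2, 2)
  clear (2,0): R2 −= (2)R0 → (0, 1, 4, 3, 3)
  clear (3,0): R3 −= (3)R0 → (0, 1, 3, 2, 4)
pivot(1,1): swap R1↔R2
pivot(1,1)=1: scale R1 → (0, 1, 4, 3, 3)
  clear (0,1): R0 −= (1)R1 → (1, 0, 2, 4, 4)
  clear (3,1): R3 −= (1)R1 → (0, 0, 4, 4, 1)
pivot(2,2)=2: scale R2 → (0, 0, 1, 1, 2)
  clear (0,2): R0 −= (2)R2 → (1, 0, 0, 2, 0)
  clear (1,2): R1 −= (4)R2 → (0, 1, 0, 4, 0)
  clear (3,2): R3 −= (4)R2 → (0, 0, 0, 0, 3)
col 3: no nonzero at/below row 3; advance.
pivot(3,4)=3: scale R3 → (0, 0, 0, 0, 1)
  clear (2,4): R2 −= (2)R3 → (0, 0, 1, 1, 0)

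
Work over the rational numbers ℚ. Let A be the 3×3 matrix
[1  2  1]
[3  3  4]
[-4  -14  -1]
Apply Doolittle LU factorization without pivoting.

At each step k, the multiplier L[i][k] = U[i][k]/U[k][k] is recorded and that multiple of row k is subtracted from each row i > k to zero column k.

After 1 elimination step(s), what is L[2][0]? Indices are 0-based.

L[2][0] = -4

k=0: U[0][0]=1
  eliminate (1,0): mult=3, new row 1: (0, -3, 1); set L[1][0]=3
  eliminate (2,0): mult=-4, new row 2: (0, -6, 3); set L[2][0]=-4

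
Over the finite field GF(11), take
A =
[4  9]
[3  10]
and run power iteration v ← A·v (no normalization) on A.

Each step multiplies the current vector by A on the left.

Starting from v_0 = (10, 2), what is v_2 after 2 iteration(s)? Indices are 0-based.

v_0 = (10, 2).
v_1 = A·v_0 = (3, 6).
v_2 = A·v_1 = (0, 3).

v_2 = (0, 3)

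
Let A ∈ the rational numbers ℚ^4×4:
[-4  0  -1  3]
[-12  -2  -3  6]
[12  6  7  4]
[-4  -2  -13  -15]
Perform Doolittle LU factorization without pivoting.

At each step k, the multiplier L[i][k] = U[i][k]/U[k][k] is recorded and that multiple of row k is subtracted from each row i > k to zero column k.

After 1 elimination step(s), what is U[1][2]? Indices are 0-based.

U[1][2] = 0

k=0: U[0][0]=-4
  eliminate (1,0): mult=3, new row 1: (0, -2, 0, -3); set L[1][0]=3
  eliminate (2,0): mult=-3, new row 2: (0, 6, 4, 13); set L[2][0]=-3
  eliminate (3,0): mult=1, new row 3: (0, -2, -12, -18); set L[3][0]=1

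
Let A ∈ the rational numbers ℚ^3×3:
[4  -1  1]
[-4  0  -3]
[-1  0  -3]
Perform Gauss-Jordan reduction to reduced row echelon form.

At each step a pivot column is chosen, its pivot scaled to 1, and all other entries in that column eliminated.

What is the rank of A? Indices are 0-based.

rank = 3

step 1: normalize row 0 (÷4) = (1, -1/4, 1/4)
  row 1: subtract -4×row0 = (0, -1, -2)
  row 2: subtract -1×row0 = (0, -1/4, -11/4)
step 2: normalize row 1 (÷-1) = (0, 1, 2)
  row 0: subtract -1/4×row1 = (1, 0, 3/4)
  row 2: subtract -1/4×row1 = (0, 0, -9/4)
step 3: normalize row 2 (÷-9/4) = (0, 0, 1)
  row 0: subtract 3/4×row2 = (1, 0, 0)
  row 1: subtract 2×row2 = (0, 1, 0)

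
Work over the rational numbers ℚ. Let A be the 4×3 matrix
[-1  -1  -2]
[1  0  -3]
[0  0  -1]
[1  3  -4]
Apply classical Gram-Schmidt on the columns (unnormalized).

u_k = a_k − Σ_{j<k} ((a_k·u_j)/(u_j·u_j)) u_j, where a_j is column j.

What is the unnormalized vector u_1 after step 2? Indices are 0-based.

Step 1: u_0 = a_0 = (-1, 1, 0, 1).
Step 2: u_1 = a_1 − (4/3)·u_0 = (1/3, -4/3, 0, 5/3).

u_1 = (1/3, -4/3, 0, 5/3)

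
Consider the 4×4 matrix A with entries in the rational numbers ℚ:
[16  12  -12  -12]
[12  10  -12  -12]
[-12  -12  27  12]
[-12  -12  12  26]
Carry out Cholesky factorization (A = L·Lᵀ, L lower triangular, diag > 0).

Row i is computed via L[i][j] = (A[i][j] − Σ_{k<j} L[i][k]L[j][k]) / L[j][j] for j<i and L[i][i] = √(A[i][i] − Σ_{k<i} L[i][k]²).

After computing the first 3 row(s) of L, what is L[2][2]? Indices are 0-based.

Step 1: L[0][0] = √(16) = 4.
  L[1][0] = (12) / L[0][0] = 3.
Step 2: L[1][1] = √(1) = 1.
  L[2][0] = (-12) / L[0][0] = -3.
  L[2][1] = (-3) / L[1][1] = -3.
Step 3: L[2][2] = √(9) = 3.

L[2][2] = 3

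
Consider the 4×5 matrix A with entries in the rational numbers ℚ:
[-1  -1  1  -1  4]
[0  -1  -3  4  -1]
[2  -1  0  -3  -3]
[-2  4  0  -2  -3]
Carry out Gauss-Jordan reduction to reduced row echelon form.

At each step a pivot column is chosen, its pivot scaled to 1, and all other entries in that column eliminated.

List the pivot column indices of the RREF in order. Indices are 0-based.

pivot(0,0)=-1: scale R0 → (1, 1, -1, 1, -4)
  clear (2,0): R2 −= (2)R0 → (0, -3, 2, -5, 5)
  clear (3,0): R3 −= (-2)R0 → (0, 6, -2, 0, -11)
pivot(1,1)=-1: scale R1 → (0, 1, 3, -4, 1)
  clear (0,1): R0 −= (1)R1 → (1, 0, -4, 5, -5)
  clear (2,1): R2 −= (-3)R1 → (0, 0, 11, -17, 8)
  clear (3,1): R3 −= (6)R1 → (0, 0, -20, 24, -17)
pivot(2,2)=11: scale R2 → (0, 0, 1, -17/11, 8/11)
  clear (0,2): R0 −= (-4)R2 → (1, 0, 0, -13/11, -23/11)
  clear (1,2): R1 −= (3)R2 → (0, 1, 0, 7/11, -13/11)
  clear (3,2): R3 −= (-20)R2 → (0, 0, 0, -76/11, -27/11)
pivot(3,3)=-76/11: scale R3 → (0, 0, 0, 1, 27/76)
  clear (0,3): R0 −= (-13/11)R3 → (1, 0, 0, 0, -127/76)
  clear (1,3): R1 −= (7/11)R3 → (0, 1, 0, 0, -107/76)
  clear (2,3): R2 −= (-17/11)R3 → (0, 0, 1, 0, 97/76)

pivot columns: 0, 1, 2, 3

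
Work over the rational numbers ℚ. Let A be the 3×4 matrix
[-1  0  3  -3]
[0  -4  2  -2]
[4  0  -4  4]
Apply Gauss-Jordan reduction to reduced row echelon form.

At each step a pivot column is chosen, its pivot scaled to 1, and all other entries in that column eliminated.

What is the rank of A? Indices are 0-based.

[1] R0 /= -1  ⇒  (1, 0, -3, 3)
     R2 -= 4·R0  ⇒  (0, 0, 8, -8)
[2] R1 /= -4  ⇒  (0, 1, -1/2, 1/2)
[3] R2 /= 8  ⇒  (0, 0, 1, -1)
     R0 -= -3·R2  ⇒  (1, 0, 0, 0)
     R1 -= -1/2·R2  ⇒  (0, 1, 0, 0)

rank = 3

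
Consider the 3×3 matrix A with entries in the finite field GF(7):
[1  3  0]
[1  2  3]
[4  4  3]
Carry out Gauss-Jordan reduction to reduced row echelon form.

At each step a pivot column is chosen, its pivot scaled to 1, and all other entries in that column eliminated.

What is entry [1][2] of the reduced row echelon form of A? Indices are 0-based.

pivot(0,0)=1: scale R0 → (1, 3, 0)
  clear (1,0): R1 −= (1)R0 → (0, 6, 3)
  clear (2,0): R2 −= (4)R0 → (0, 6, 3)
pivot(1,1)=6: scale R1 → (0, 1, 4)
  clear (0,1): R0 −= (3)R1 → (1, 0, 2)
  clear (2,1): R2 −= (6)R1 → (0, 0, 0)
col 2: no nonzero at/below row 2; advance.

M[1][2] = 4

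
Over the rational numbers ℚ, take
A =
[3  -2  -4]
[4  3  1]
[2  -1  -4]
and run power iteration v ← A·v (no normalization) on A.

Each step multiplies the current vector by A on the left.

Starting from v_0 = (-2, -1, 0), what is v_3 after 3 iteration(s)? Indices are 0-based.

v_0 = (-2, -1, 0).
v_1 = A·v_0 = (-4, -11, -3).
v_2 = A·v_1 = (22, -52, 15).
v_3 = A·v_2 = (110, -53, 36).

v_3 = (110, -53, 36)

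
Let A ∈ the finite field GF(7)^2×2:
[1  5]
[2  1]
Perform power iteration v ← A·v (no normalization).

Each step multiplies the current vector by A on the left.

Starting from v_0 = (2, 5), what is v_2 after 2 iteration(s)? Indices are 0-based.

v_2 = (2, 0)

v_0 = (2, 5).
v_1 = A·v_0 = (6, 2).
v_2 = A·v_1 = (2, 0).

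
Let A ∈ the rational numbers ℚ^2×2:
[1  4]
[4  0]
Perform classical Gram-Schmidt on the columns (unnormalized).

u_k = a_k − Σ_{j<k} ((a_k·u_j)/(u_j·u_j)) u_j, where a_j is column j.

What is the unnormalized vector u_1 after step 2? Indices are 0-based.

u_1 = (64/17, -16/17)

Step 1: u_0 = a_0 = (1, 4).
Step 2: u_1 = a_1 − (4/17)·u_0 = (64/17, -16/17).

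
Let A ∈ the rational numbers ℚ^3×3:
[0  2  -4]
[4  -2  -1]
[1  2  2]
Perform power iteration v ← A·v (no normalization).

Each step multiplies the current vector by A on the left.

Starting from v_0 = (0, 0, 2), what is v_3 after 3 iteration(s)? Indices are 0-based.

v_3 = (-48, -12, -92)

v_0 = (0, 0, 2).
v_1 = A·v_0 = (-8, -2, 4).
v_2 = A·v_1 = (-20, -32, -4).
v_3 = A·v_2 = (-48, -12, -92).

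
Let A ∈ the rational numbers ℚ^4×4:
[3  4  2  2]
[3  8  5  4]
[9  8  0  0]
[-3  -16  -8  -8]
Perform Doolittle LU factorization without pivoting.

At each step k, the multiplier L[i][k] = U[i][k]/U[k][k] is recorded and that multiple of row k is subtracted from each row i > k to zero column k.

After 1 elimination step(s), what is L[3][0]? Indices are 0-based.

L[3][0] = -1

[col 0] pivot 3
  R1 -= 1*R0 → (0, 4, 3, 2)  (L[1][0] := 1)
  R2 -= 3*R0 → (0, -4, -6, -6)  (L[2][0] := 3)
  R3 -= -1*R0 → (0, -12, -6, -6)  (L[3][0] := -1)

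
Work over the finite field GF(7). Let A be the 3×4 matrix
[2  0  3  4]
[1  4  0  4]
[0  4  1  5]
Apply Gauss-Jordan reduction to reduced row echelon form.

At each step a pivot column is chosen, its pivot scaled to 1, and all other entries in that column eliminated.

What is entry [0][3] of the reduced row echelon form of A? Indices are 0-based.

M[0][3] = 3

step 1: normalize row 0 (÷2) = (1, 0, 5, 2)
  row 1: subtract 1×row0 = (0, 4, 2, 2)
step 2: normalize row 1 (÷4) = (0, 1, 4, 4)
  row 2: subtract 4×row1 = (0, 0, 6, 3)
step 3: normalize row 2 (÷6) = (0, 0, 1, 4)
  row 0: subtract 5×row2 = (1, 0, 0, 3)
  row 1: subtract 4×row2 = (0, 1, 0, 2)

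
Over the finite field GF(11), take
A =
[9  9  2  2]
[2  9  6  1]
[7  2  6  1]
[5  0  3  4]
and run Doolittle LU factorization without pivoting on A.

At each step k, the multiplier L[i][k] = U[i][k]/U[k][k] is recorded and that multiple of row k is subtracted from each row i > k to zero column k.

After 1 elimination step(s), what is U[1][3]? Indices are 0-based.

U[1][3] = 3

[col 0] pivot 9
  R1 -= 10*R0 → (0, 7, 8, 3)  (L[1][0] := 10)
  R2 -= 2*R0 → (0, 6, 2, 8)  (L[2][0] := 2)
  R3 -= 3*R0 → (0, 6, 8, 9)  (L[3][0] := 3)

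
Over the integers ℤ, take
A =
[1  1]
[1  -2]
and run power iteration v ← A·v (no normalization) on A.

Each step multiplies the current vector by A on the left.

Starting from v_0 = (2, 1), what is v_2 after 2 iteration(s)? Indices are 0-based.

v_2 = (3, 3)

v_0 = (2, 1).
v_1 = A·v_0 = (3, 0).
v_2 = A·v_1 = (3, 3).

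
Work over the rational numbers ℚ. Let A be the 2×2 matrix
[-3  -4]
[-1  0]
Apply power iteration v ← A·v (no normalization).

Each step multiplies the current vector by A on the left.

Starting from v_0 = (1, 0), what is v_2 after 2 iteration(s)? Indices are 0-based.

v_2 = (13, 3)

v_0 = (1, 0).
v_1 = A·v_0 = (-3, -1).
v_2 = A·v_1 = (13, 3).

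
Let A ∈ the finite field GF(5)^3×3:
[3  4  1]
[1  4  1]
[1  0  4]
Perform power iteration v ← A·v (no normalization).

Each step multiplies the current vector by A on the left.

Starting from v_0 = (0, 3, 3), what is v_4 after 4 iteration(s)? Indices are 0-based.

v_0 = (0, 3, 3).
v_1 = A·v_0 = (0, 0, 2).
v_2 = A·v_1 = (2, 2, 3).
v_3 = A·v_2 = (2, 3, 4).
v_4 = A·v_3 = (2, 3, 3).

v_4 = (2, 3, 3)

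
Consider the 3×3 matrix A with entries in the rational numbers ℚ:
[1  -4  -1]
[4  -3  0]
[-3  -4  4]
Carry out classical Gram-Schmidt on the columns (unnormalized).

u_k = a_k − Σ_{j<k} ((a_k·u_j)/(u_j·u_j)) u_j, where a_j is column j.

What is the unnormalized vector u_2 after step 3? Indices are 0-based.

u_2 = (-11/6, 88/75, 143/150)

Step 1: u_0 = a_0 = (1, 4, -3).
Step 2: u_1 = a_1 − (-2/13)·u_0 = (-50/13, -31/13, -58/13).
Step 3: u_2 = a_2 − (-1/2)·u_0 − (-26/75)·u_1 = (-11/6, 88/75, 143/150).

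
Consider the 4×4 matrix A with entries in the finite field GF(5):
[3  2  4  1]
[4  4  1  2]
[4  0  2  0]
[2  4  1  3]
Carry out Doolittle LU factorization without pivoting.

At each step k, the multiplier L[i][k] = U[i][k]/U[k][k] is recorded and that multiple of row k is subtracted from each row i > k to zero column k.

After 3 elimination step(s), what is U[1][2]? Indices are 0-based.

U[1][2] = 4

Step 1: pivot at (0,0) is 3.
  row1 ← row1 − (3)·row0  ⇒  L[1][0]=3, U row1=(0, 3, 4, 4)
  row2 ← row2 − (3)·row0  ⇒  L[2][0]=3, U row2=(0, 4, 0, 2)
  row3 ← row3 − (4)·row0  ⇒  L[3][0]=4, U row3=(0, 1, 0, 4)
Step 2: pivot at (1,1) is 3.
  row2 ← row2 − (3)·row1  ⇒  L[2][1]=3, U row2=(0, 0, 3, 0)
  row3 ← row3 − (2)·row1  ⇒  L[3][1]=2, U row3=(0, 0, 2, 1)
Step 3: pivot at (2,2) is 3.
  row3 ← row3 − (4)·row2  ⇒  L[3][2]=4, U row3=(0, 0, 0, 1)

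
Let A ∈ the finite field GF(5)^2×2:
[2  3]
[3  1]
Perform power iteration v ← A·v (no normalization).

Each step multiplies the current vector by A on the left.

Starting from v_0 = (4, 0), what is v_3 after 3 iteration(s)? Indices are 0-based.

v_0 = (4, 0).
v_1 = A·v_0 = (3, 2).
v_2 = A·v_1 = (2, 1).
v_3 = A·v_2 = (2, 2).

v_3 = (2, 2)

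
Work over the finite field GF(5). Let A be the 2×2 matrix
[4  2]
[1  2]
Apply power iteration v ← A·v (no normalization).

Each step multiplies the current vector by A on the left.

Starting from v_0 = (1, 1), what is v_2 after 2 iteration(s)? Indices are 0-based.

v_0 = (1, 1).
v_1 = A·v_0 = (1, 3).
v_2 = A·v_1 = (0, 2).

v_2 = (0, 2)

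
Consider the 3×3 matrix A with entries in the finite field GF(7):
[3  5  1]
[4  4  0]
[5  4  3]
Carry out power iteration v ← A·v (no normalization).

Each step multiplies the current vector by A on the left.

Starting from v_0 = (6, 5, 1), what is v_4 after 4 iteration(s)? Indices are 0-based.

v_4 = (0, 3, 4)

v_0 = (6, 5, 1).
v_1 = A·v_0 = (2, 2, 4).
v_2 = A·v_1 = (6, 2, 2).
v_3 = A·v_2 = (2, 4, 2).
v_4 = A·v_3 = (0, 3, 4).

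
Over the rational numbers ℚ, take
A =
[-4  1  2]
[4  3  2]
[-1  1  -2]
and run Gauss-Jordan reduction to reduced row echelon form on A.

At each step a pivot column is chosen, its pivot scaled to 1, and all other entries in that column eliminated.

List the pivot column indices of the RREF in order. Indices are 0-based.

[1] R0 /= -4  ⇒  (1, -1/4, -1/2)
     R1 -= 4·R0  ⇒  (0, 4, 4)
     R2 -= -1·R0  ⇒  (0, 3/4, -5/2)
[2] R1 /= 4  ⇒  (0, 1, 1)
     R0 -= -1/4·R1  ⇒  (1, 0, -1/4)
     R2 -= 3/4·R1  ⇒  (0, 0, -13/4)
[3] R2 /= -13/4  ⇒  (0, 0, 1)
     R0 -= -1/4·R2  ⇒  (1, 0, 0)
     R1 -= 1·R2  ⇒  (0, 1, 0)

pivot columns: 0, 1, 2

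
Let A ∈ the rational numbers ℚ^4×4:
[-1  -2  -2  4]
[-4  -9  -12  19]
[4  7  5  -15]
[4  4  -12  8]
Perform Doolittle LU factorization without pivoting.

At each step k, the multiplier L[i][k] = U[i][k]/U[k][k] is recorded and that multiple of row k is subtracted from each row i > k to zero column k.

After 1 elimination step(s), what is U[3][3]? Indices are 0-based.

Step 1: pivot at (0,0) is -1.
  row1 ← row1 − (4)·row0  ⇒  L[1][0]=4, U row1=(0, -1, -4, 3)
  row2 ← row2 − (-4)·row0  ⇒  L[2][0]=-4, U row2=(0, -1, -3, 1)
  row3 ← row3 − (-4)·row0  ⇒  L[3][0]=-4, U row3=(0, -4, -20, 24)

U[3][3] = 24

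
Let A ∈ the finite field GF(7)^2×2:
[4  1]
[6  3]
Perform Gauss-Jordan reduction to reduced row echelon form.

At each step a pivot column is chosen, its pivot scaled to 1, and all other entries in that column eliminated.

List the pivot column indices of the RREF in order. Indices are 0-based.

pivot columns: 0, 1

step 1: normalize row 0 (÷4) = (1, 2)
  row 1: subtract 6×row0 = (0, 5)
step 2: normalize row 1 (÷5) = (0, 1)
  row 0: subtract 2×row1 = (1, 0)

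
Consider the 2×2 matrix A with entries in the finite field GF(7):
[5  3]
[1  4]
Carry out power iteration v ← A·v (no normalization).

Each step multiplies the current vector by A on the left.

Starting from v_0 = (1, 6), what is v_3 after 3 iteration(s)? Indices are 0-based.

v_0 = (1, 6).
v_1 = A·v_0 = (2, 4).
v_2 = A·v_1 = (1, 4).
v_3 = A·v_2 = (3, 3).

v_3 = (3, 3)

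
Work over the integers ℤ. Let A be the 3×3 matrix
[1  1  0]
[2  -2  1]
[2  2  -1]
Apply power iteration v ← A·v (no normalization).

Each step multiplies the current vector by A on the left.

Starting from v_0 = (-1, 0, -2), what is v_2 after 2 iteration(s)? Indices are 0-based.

v_2 = (-5, 6, -10)

v_0 = (-1, 0, -2).
v_1 = A·v_0 = (-1, -4, 0).
v_2 = A·v_1 = (-5, 6, -10).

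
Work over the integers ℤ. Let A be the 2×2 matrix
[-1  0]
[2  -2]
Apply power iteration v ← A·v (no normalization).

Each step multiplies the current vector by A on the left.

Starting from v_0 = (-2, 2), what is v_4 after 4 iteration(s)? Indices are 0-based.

v_4 = (-2, 92)

v_0 = (-2, 2).
v_1 = A·v_0 = (2, -8).
v_2 = A·v_1 = (-2, 20).
v_3 = A·v_2 = (2, -44).
v_4 = A·v_3 = (-2, 92).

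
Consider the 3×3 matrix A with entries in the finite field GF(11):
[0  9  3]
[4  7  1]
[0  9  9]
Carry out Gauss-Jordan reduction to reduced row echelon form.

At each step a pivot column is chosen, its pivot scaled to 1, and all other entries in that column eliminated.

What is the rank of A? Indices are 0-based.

rank = 3

step 1: exchange rows 0,1
step 1: normalize row 0 (÷4) = (1, 10, 3)
step 2: normalize row 1 (÷9) = (0, 1, 4)
  row 0: subtract 10×row1 = (1, 0, 7)
  row 2: subtract 9×row1 = (0, 0, 6)
step 3: normalize row 2 (÷6) = (0, 0, 1)
  row 0: subtract 7×row2 = (1, 0, 0)
  row 1: subtract 4×row2 = (0, 1, 0)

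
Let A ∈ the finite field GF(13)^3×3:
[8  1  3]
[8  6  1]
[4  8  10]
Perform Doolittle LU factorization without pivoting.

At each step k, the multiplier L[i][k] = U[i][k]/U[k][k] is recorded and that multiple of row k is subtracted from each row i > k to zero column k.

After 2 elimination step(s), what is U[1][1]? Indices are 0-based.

U[1][1] = 5

k=0: U[0][0]=8
  eliminate (1,0): mult=1, new row 1: (0, 5, 11); set L[1][0]=1
  eliminate (2,0): mult=7, new row 2: (0, 1, 2); set L[2][0]=7
k=1: U[1][1]=5
  eliminate (2,1): mult=8, new row 2: (0, 0, 5); set L[2][1]=8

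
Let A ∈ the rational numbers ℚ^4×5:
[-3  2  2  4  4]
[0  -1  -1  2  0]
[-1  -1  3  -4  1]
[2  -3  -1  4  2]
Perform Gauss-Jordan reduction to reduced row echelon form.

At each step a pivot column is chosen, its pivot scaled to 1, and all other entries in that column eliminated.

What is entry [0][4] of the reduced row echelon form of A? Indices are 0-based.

step 1: normalize row 0 (÷-3) = (1, -2/3, -2/3, -4/3, -4/3)
  row 2: subtract -1×row0 = (0, -5/3, 7/3, -16/3, -1/3)
  row 3: subtract 2×row0 = (0, -5/3, 1/3, 20/3, 14/3)
step 2: normalize row 1 (÷-1) = (0, 1, 1, -2, 0)
  row 0: subtract -2/3×row1 = (1, 0, 0, -8/3, -4/3)
  row 2: subtract -5/3×row1 = (0, 0, 4, -26/3, -1/3)
  row 3: subtract -5/3×row1 = (0, 0, 2, 10/3, 14/3)
step 3: normalize row 2 (÷4) = (0, 0, 1, -13/6, -1/12)
  row 1: subtract 1×row2 = (0, 1, 0, 1/6, 1/12)
  row 3: subtract 2×row2 = (0, 0, 0, 23/3, 29/6)
step 4: normalize row 3 (÷23/3) = (0, 0, 0, 1, 29/46)
  row 0: subtract -8/3×row3 = (1, 0, 0, 0, 8/23)
  row 1: subtract 1/6×row3 = (0, 1, 0, 0, -1/46)
  row 2: subtract -13/6×row3 = (0, 0, 1, 0, 59/46)

M[0][4] = 8/23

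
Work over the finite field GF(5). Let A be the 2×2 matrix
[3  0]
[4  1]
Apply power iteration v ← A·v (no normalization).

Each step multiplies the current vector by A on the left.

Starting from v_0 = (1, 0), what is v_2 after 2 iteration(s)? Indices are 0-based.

v_0 = (1, 0).
v_1 = A·v_0 = (3, 4).
v_2 = A·v_1 = (4, 1).

v_2 = (4, 1)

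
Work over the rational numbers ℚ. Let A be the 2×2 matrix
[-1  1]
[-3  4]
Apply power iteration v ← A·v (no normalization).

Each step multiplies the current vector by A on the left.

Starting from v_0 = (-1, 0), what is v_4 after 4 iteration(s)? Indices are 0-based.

v_0 = (-1, 0).
v_1 = A·v_0 = (1, 3).
v_2 = A·v_1 = (2, 9).
v_3 = A·v_2 = (7, 30).
v_4 = A·v_3 = (23, 99).

v_4 = (23, 99)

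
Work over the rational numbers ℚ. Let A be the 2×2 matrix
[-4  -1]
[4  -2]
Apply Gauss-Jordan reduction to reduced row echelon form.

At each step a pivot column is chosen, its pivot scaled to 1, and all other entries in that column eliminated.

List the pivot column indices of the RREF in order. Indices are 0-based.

[1] R0 /= -4  ⇒  (1, 1/4)
     R1 -= 4·R0  ⇒  (0, -3)
[2] R1 /= -3  ⇒  (0, 1)
     R0 -= 1/4·R1  ⇒  (1, 0)

pivot columns: 0, 1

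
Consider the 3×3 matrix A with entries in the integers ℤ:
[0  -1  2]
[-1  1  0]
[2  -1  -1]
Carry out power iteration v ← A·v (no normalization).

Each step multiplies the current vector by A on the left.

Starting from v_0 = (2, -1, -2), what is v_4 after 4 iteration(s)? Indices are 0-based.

v_0 = (2, -1, -2).
v_1 = A·v_0 = (-3, -3, 7).
v_2 = A·v_1 = (17, 0, -10).
v_3 = A·v_2 = (-20, -17, 44).
v_4 = A·v_3 = (105, 3, -67).

v_4 = (105, 3, -67)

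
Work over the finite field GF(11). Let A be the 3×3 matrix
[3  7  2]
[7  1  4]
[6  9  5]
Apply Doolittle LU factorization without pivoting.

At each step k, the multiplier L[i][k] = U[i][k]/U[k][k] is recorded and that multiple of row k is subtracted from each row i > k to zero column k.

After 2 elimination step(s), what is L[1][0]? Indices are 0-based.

L[1][0] = 6

Step 1: pivot at (0,0) is 3.
  row1 ← row1 − (6)·row0  ⇒  L[1][0]=6, U row1=(0, 3, 3)
  row2 ← row2 − (2)·row0  ⇒  L[2][0]=2, U row2=(0, 6, 1)
Step 2: pivot at (1,1) is 3.
  row2 ← row2 − (2)·row1  ⇒  L[2][1]=2, U row2=(0, 0, 6)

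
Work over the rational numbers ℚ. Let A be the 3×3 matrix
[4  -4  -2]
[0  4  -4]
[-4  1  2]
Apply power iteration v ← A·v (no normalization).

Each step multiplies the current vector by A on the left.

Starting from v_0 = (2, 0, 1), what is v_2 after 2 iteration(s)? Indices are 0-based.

v_0 = (2, 0, 1).
v_1 = A·v_0 = (6, -4, -6).
v_2 = A·v_1 = (52, 8, -40).

v_2 = (52, 8, -40)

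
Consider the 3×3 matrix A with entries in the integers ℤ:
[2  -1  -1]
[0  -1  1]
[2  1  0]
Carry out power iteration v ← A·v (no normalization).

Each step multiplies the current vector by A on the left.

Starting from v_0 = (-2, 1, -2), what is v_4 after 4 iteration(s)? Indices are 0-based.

v_4 = (27, 9, 9)

v_0 = (-2, 1, -2).
v_1 = A·v_0 = (-3, -3, -3).
v_2 = A·v_1 = (0, 0, -9).
v_3 = A·v_2 = (9, -9, 0).
v_4 = A·v_3 = (27, 9, 9).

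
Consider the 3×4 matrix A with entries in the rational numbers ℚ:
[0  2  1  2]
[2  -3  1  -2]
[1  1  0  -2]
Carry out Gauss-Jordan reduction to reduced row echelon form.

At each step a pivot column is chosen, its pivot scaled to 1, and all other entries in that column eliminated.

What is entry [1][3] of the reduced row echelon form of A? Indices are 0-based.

pivot(0,0): swap R0↔R1
pivot(0,0)=2: scale R0 → (1, -3/2, 1/2, -1)
  clear (2,0): R2 −= (1)R0 → (0, 5/2, -1/2, -1)
pivot(1,1)=2: scale R1 → (0, 1, 1/2, 1)
  clear (0,1): R0 −= (-3/2)R1 → (1, 0, 5/4, 1/2)
  clear (2,1): R2 −= (5/2)R1 → (0, 0, -7/4, -7/2)
pivot(2,2)=-7/4: scale R2 → (0, 0, 1, 2)
  clear (0,2): R0 −= (5/4)R2 → (1, 0, 0, -2)
  clear (1,2): R1 −= (1/2)R2 → (0, 1, 0, 0)

M[1][3] = 0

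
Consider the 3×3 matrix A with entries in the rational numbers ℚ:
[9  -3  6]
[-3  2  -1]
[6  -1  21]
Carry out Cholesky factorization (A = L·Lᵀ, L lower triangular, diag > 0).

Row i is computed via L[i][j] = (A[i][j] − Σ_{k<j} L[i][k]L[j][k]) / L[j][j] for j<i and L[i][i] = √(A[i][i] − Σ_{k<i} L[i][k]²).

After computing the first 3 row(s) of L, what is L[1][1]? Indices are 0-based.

Step 1: L[0][0] = √(9) = 3.
  L[1][0] = (-3) / L[0][0] = -1.
Step 2: L[1][1] = √(1) = 1.
  L[2][0] = (6) / L[0][0] = 2.
  L[2][1] = (1) / L[1][1] = 1.
Step 3: L[2][2] = √(16) = 4.

L[1][1] = 1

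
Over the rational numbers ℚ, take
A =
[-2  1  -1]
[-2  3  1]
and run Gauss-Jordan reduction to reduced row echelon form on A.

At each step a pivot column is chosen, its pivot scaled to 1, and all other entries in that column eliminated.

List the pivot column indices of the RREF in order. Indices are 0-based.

[1] R0 /= -2  ⇒  (1, -1/2, 1/2)
     R1 -= -2·R0  ⇒  (0, 2, 2)
[2] R1 /= 2  ⇒  (0, 1, 1)
     R0 -= -1/2·R1  ⇒  (1, 0, 1)

pivot columns: 0, 1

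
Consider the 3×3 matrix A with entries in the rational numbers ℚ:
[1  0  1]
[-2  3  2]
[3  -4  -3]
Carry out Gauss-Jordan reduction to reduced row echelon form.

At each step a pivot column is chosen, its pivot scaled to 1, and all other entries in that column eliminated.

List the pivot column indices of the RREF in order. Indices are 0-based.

pivot columns: 0, 1, 2

step 1: normalize row 0 (÷1) = (1, 0, 1)
  row 1: subtract -2×row0 = (0, 3, 4)
  row 2: subtract 3×row0 = (0, -4, -6)
step 2: normalize row 1 (÷3) = (0, 1, 4/3)
  row 2: subtract -4×row1 = (0, 0, -2/3)
step 3: normalize row 2 (÷-2/3) = (0, 0, 1)
  row 0: subtract 1×row2 = (1, 0, 0)
  row 1: subtract 4/3×row2 = (0, 1, 0)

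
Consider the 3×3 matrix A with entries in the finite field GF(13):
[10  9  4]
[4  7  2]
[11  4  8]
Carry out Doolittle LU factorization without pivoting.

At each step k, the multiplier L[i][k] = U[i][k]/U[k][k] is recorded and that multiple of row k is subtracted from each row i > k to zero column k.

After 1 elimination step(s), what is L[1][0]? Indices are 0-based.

Step 1: pivot at (0,0) is 10.
  row1 ← row1 − (3)·row0  ⇒  L[1][0]=3, U row1=(0, 6, 3)
  row2 ← row2 − (5)·row0  ⇒  L[2][0]=5, U row2=(0, 11, 1)

L[1][0] = 3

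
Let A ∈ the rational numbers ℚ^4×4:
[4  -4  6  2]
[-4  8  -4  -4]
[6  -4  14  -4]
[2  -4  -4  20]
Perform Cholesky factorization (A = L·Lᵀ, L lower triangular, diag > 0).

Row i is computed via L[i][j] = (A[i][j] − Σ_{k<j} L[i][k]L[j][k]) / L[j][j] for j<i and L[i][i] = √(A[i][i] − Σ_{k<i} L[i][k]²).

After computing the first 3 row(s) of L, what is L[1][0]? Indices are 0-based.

L[1][0] = -2

Step 1: L[0][0] = √(4) = 2.
  L[1][0] = (-4) / L[0][0] = -2.
Step 2: L[1][1] = √(4) = 2.
  L[2][0] = (6) / L[0][0] = 3.
  L[2][1] = (2) / L[1][1] = 1.
Step 3: L[2][2] = √(4) = 2.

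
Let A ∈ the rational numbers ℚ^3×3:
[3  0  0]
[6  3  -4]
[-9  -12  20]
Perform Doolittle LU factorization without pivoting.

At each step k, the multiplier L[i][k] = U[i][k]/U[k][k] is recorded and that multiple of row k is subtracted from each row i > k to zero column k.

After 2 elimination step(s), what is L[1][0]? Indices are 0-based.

Step 1: pivot at (0,0) is 3.
  row1 ← row1 − (2)·row0  ⇒  L[1][0]=2, U row1=(0, 3, -4)
  row2 ← row2 − (-3)·row0  ⇒  L[2][0]=-3, U row2=(0, -12, 20)
Step 2: pivot at (1,1) is 3.
  row2 ← row2 − (-4)·row1  ⇒  L[2][1]=-4, U row2=(0, 0, 4)

L[1][0] = 2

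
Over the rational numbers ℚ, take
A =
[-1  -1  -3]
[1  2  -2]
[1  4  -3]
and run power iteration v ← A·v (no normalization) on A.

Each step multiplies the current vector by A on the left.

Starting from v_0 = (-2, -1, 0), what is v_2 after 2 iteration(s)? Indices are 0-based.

v_0 = (-2, -1, 0).
v_1 = A·v_0 = (3, -4, -6).
v_2 = A·v_1 = (19, 7, 5).

v_2 = (19, 7, 5)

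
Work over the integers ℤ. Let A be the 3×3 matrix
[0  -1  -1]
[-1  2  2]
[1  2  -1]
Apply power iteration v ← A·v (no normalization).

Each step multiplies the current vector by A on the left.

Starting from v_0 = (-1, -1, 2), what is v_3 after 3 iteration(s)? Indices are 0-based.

v_3 = (-7, 12, -14)

v_0 = (-1, -1, 2).
v_1 = A·v_0 = (-1, 3, -5).
v_2 = A·v_1 = (2, -3, 10).
v_3 = A·v_2 = (-7, 12, -14).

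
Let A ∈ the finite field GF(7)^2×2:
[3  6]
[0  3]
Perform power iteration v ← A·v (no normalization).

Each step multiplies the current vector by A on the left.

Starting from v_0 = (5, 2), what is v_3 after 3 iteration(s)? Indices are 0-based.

v_0 = (5, 2).
v_1 = A·v_0 = (6, 6).
v_2 = A·v_1 = (5, 4).
v_3 = A·v_2 = (4, 5).

v_3 = (4, 5)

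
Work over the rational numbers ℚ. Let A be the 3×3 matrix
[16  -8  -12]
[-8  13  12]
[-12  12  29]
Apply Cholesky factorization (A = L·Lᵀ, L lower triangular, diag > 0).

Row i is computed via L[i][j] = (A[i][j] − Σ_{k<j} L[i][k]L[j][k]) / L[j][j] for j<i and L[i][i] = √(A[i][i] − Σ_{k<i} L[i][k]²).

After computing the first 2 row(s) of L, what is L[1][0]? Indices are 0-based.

Step 1: L[0][0] = √(16) = 4.
  L[1][0] = (-8) / L[0][0] = -2.
Step 2: L[1][1] = √(9) = 3.

L[1][0] = -2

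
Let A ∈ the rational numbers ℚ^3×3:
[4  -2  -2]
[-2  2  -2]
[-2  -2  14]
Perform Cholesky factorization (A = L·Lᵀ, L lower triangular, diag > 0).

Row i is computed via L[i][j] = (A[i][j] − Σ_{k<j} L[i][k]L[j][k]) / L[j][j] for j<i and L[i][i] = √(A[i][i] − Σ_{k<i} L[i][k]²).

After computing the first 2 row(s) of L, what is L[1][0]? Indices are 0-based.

Step 1: L[0][0] = √(4) = 2.
  L[1][0] = (-2) / L[0][0] = -1.
Step 2: L[1][1] = √(1) = 1.

L[1][0] = -1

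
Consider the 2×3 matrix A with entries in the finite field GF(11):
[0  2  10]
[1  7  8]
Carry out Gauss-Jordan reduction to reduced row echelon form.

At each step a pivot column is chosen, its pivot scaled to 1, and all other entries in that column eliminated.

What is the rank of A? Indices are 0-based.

rank = 2

[1] R0 <-> R1
[1] R0 /= 1  ⇒  (1, 7, 8)
[2] R1 /= 2  ⇒  (0, 1, 5)
     R0 -= 7·R1  ⇒  (1, 0, 6)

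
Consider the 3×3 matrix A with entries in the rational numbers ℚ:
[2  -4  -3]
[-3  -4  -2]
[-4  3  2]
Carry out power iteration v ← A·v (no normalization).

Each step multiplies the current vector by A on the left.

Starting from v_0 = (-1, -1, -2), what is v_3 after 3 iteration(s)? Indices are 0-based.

v_0 = (-1, -1, -2).
v_1 = A·v_0 = (8, 11, -3).
v_2 = A·v_1 = (-19, -62, -5).
v_3 = A·v_2 = (225, 315, -120).

v_3 = (225, 315, -120)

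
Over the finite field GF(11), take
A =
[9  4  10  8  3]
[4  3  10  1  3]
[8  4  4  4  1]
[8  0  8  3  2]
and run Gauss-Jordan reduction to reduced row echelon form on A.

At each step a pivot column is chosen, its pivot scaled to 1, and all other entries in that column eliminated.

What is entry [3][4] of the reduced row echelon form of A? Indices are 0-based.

M[3][4] = 9

pivot(0,0)=9: scale R0 → (1, 9, 6, 7, 4)
  clear (1,0): R1 −= (4)R0 → (0, 0, 8, 6, 9)
  clear (2,0): R2 −= (8)R0 → (0, 9, 0, 3, 2)
  clear (3,0): R3 −= (8)R0 → (0, 5, 4, 2, 3)
pivot(1,1): swap R1↔R2
pivot(1,1)=9: scale R1 → (0, 1, 0, 4, 10)
  clear (0,1): R0 −= (9)R1 → (1, 0, 6, 4, 2)
  clear (3,1): R3 −= (5)R1 → (0, 0, 4, 4, 8)
pivot(2,2)=8: scale R2 → (0, 0, 1, 9, 8)
  clear (0,2): R0 −= (6)R2 → (1, 0, 0, 5, 9)
  clear (3,2): R3 −= (4)R2 → (0, 0, 0, 1, 9)
pivot(3,3)=1: scale R3 → (0, 0, 0, 1, 9)
  clear (0,3): R0 −= (5)R3 → (1, 0, 0, 0, 8)
  clear (1,3): R1 −= (4)R3 → (0, 1, 0, 0, 7)
  clear (2,3): R2 −= (9)R3 → (0, 0, 1, 0, 4)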